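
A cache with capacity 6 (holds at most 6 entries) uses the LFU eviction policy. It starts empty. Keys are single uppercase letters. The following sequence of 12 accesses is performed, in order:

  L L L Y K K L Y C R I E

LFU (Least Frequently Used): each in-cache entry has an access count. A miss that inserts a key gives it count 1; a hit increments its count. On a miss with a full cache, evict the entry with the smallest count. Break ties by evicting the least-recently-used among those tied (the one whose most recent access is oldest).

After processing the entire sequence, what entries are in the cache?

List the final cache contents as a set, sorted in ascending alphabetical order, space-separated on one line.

LFU simulation (capacity=6):
  1. access L: MISS. Cache: [L(c=1)]
  2. access L: HIT, count now 2. Cache: [L(c=2)]
  3. access L: HIT, count now 3. Cache: [L(c=3)]
  4. access Y: MISS. Cache: [Y(c=1) L(c=3)]
  5. access K: MISS. Cache: [Y(c=1) K(c=1) L(c=3)]
  6. access K: HIT, count now 2. Cache: [Y(c=1) K(c=2) L(c=3)]
  7. access L: HIT, count now 4. Cache: [Y(c=1) K(c=2) L(c=4)]
  8. access Y: HIT, count now 2. Cache: [K(c=2) Y(c=2) L(c=4)]
  9. access C: MISS. Cache: [C(c=1) K(c=2) Y(c=2) L(c=4)]
  10. access R: MISS. Cache: [C(c=1) R(c=1) K(c=2) Y(c=2) L(c=4)]
  11. access I: MISS. Cache: [C(c=1) R(c=1) I(c=1) K(c=2) Y(c=2) L(c=4)]
  12. access E: MISS, evict C(c=1). Cache: [R(c=1) I(c=1) E(c=1) K(c=2) Y(c=2) L(c=4)]
Total: 5 hits, 7 misses, 1 evictions

Answer: E I K L R Y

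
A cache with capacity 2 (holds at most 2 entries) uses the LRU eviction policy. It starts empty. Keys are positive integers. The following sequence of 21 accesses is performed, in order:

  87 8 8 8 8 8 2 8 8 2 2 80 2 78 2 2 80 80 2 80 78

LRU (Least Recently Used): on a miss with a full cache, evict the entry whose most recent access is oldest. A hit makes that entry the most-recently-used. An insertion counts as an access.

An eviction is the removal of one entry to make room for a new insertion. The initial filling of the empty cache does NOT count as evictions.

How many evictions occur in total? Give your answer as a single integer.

Answer: 5

Derivation:
LRU simulation (capacity=2):
  1. access 87: MISS. Cache (LRU->MRU): [87]
  2. access 8: MISS. Cache (LRU->MRU): [87 8]
  3. access 8: HIT. Cache (LRU->MRU): [87 8]
  4. access 8: HIT. Cache (LRU->MRU): [87 8]
  5. access 8: HIT. Cache (LRU->MRU): [87 8]
  6. access 8: HIT. Cache (LRU->MRU): [87 8]
  7. access 2: MISS, evict 87. Cache (LRU->MRU): [8 2]
  8. access 8: HIT. Cache (LRU->MRU): [2 8]
  9. access 8: HIT. Cache (LRU->MRU): [2 8]
  10. access 2: HIT. Cache (LRU->MRU): [8 2]
  11. access 2: HIT. Cache (LRU->MRU): [8 2]
  12. access 80: MISS, evict 8. Cache (LRU->MRU): [2 80]
  13. access 2: HIT. Cache (LRU->MRU): [80 2]
  14. access 78: MISS, evict 80. Cache (LRU->MRU): [2 78]
  15. access 2: HIT. Cache (LRU->MRU): [78 2]
  16. access 2: HIT. Cache (LRU->MRU): [78 2]
  17. access 80: MISS, evict 78. Cache (LRU->MRU): [2 80]
  18. access 80: HIT. Cache (LRU->MRU): [2 80]
  19. access 2: HIT. Cache (LRU->MRU): [80 2]
  20. access 80: HIT. Cache (LRU->MRU): [2 80]
  21. access 78: MISS, evict 2. Cache (LRU->MRU): [80 78]
Total: 14 hits, 7 misses, 5 evictions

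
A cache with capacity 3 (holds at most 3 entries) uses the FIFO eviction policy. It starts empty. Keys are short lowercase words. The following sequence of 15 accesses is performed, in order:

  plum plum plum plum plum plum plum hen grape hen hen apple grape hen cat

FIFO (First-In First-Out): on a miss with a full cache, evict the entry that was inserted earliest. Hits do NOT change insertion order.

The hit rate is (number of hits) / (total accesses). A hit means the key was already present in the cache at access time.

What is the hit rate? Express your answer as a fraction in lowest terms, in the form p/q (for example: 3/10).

Answer: 2/3

Derivation:
FIFO simulation (capacity=3):
  1. access plum: MISS. Cache (old->new): [plum]
  2. access plum: HIT. Cache (old->new): [plum]
  3. access plum: HIT. Cache (old->new): [plum]
  4. access plum: HIT. Cache (old->new): [plum]
  5. access plum: HIT. Cache (old->new): [plum]
  6. access plum: HIT. Cache (old->new): [plum]
  7. access plum: HIT. Cache (old->new): [plum]
  8. access hen: MISS. Cache (old->new): [plum hen]
  9. access grape: MISS. Cache (old->new): [plum hen grape]
  10. access hen: HIT. Cache (old->new): [plum hen grape]
  11. access hen: HIT. Cache (old->new): [plum hen grape]
  12. access apple: MISS, evict plum. Cache (old->new): [hen grape apple]
  13. access grape: HIT. Cache (old->new): [hen grape apple]
  14. access hen: HIT. Cache (old->new): [hen grape apple]
  15. access cat: MISS, evict hen. Cache (old->new): [grape apple cat]
Total: 10 hits, 5 misses, 2 evictions

Hit rate = 10/15 = 2/3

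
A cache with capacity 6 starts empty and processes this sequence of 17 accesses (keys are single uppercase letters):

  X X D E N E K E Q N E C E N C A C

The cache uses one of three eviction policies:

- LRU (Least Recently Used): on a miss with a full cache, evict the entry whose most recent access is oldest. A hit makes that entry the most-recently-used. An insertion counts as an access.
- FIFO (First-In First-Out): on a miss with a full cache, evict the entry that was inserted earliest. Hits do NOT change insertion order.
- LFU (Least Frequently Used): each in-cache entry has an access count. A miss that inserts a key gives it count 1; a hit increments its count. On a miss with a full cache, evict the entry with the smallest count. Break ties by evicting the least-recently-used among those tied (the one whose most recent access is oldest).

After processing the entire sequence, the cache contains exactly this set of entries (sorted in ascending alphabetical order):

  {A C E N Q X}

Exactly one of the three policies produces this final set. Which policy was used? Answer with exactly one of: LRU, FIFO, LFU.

Simulating under each policy and comparing final sets:
  LRU: final set = {A C E K N Q} -> differs
  FIFO: final set = {A C E K N Q} -> differs
  LFU: final set = {A C E N Q X} -> MATCHES target
Only LFU produces the target set.

Answer: LFU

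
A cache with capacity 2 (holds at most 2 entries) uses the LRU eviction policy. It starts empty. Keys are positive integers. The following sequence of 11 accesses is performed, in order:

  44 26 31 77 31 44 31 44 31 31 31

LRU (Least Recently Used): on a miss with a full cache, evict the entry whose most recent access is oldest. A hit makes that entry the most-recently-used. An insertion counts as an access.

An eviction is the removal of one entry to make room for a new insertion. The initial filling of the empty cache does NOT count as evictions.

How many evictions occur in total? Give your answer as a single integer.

LRU simulation (capacity=2):
  1. access 44: MISS. Cache (LRU->MRU): [44]
  2. access 26: MISS. Cache (LRU->MRU): [44 26]
  3. access 31: MISS, evict 44. Cache (LRU->MRU): [26 31]
  4. access 77: MISS, evict 26. Cache (LRU->MRU): [31 77]
  5. access 31: HIT. Cache (LRU->MRU): [77 31]
  6. access 44: MISS, evict 77. Cache (LRU->MRU): [31 44]
  7. access 31: HIT. Cache (LRU->MRU): [44 31]
  8. access 44: HIT. Cache (LRU->MRU): [31 44]
  9. access 31: HIT. Cache (LRU->MRU): [44 31]
  10. access 31: HIT. Cache (LRU->MRU): [44 31]
  11. access 31: HIT. Cache (LRU->MRU): [44 31]
Total: 6 hits, 5 misses, 3 evictions

Answer: 3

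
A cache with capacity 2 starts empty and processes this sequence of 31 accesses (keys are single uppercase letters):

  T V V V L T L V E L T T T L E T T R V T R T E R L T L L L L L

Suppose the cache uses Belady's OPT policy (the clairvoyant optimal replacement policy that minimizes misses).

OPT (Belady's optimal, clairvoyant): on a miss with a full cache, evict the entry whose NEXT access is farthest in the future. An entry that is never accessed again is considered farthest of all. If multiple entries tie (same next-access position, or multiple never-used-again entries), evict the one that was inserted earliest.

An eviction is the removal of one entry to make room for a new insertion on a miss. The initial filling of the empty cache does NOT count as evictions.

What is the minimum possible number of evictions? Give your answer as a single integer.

OPT (Belady) simulation (capacity=2):
  1. access T: MISS. Cache: [T]
  2. access V: MISS. Cache: [T V]
  3. access V: HIT. Next use of V: step 4. Cache: [T V]
  4. access V: HIT. Next use of V: step 8. Cache: [T V]
  5. access L: MISS, evict V (next use: step 8). Cache: [T L]
  6. access T: HIT. Next use of T: step 11. Cache: [T L]
  7. access L: HIT. Next use of L: step 10. Cache: [T L]
  8. access V: MISS, evict T (next use: step 11). Cache: [L V]
  9. access E: MISS, evict V (next use: step 19). Cache: [L E]
  10. access L: HIT. Next use of L: step 14. Cache: [L E]
  11. access T: MISS, evict E (next use: step 15). Cache: [L T]
  12. access T: HIT. Next use of T: step 13. Cache: [L T]
  13. access T: HIT. Next use of T: step 16. Cache: [L T]
  14. access L: HIT. Next use of L: step 25. Cache: [L T]
  15. access E: MISS, evict L (next use: step 25). Cache: [T E]
  16. access T: HIT. Next use of T: step 17. Cache: [T E]
  17. access T: HIT. Next use of T: step 20. Cache: [T E]
  18. access R: MISS, evict E (next use: step 23). Cache: [T R]
  19. access V: MISS, evict R (next use: step 21). Cache: [T V]
  20. access T: HIT. Next use of T: step 22. Cache: [T V]
  21. access R: MISS, evict V (next use: never). Cache: [T R]
  22. access T: HIT. Next use of T: step 26. Cache: [T R]
  23. access E: MISS, evict T (next use: step 26). Cache: [R E]
  24. access R: HIT. Next use of R: never. Cache: [R E]
  25. access L: MISS, evict R (next use: never). Cache: [E L]
  26. access T: MISS, evict E (next use: never). Cache: [L T]
  27. access L: HIT. Next use of L: step 28. Cache: [L T]
  28. access L: HIT. Next use of L: step 29. Cache: [L T]
  29. access L: HIT. Next use of L: step 30. Cache: [L T]
  30. access L: HIT. Next use of L: step 31. Cache: [L T]
  31. access L: HIT. Next use of L: never. Cache: [L T]
Total: 18 hits, 13 misses, 11 evictions

Answer: 11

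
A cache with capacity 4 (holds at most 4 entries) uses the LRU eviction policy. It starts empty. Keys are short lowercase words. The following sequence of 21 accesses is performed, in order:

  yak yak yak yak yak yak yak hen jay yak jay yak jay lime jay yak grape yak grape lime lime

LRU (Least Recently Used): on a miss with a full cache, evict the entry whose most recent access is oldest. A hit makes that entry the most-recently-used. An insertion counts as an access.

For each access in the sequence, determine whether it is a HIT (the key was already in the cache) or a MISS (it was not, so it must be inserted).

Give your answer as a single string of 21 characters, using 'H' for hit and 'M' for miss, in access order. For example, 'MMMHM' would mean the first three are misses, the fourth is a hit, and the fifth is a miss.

LRU simulation (capacity=4):
  1. access yak: MISS. Cache (LRU->MRU): [yak]
  2. access yak: HIT. Cache (LRU->MRU): [yak]
  3. access yak: HIT. Cache (LRU->MRU): [yak]
  4. access yak: HIT. Cache (LRU->MRU): [yak]
  5. access yak: HIT. Cache (LRU->MRU): [yak]
  6. access yak: HIT. Cache (LRU->MRU): [yak]
  7. access yak: HIT. Cache (LRU->MRU): [yak]
  8. access hen: MISS. Cache (LRU->MRU): [yak hen]
  9. access jay: MISS. Cache (LRU->MRU): [yak hen jay]
  10. access yak: HIT. Cache (LRU->MRU): [hen jay yak]
  11. access jay: HIT. Cache (LRU->MRU): [hen yak jay]
  12. access yak: HIT. Cache (LRU->MRU): [hen jay yak]
  13. access jay: HIT. Cache (LRU->MRU): [hen yak jay]
  14. access lime: MISS. Cache (LRU->MRU): [hen yak jay lime]
  15. access jay: HIT. Cache (LRU->MRU): [hen yak lime jay]
  16. access yak: HIT. Cache (LRU->MRU): [hen lime jay yak]
  17. access grape: MISS, evict hen. Cache (LRU->MRU): [lime jay yak grape]
  18. access yak: HIT. Cache (LRU->MRU): [lime jay grape yak]
  19. access grape: HIT. Cache (LRU->MRU): [lime jay yak grape]
  20. access lime: HIT. Cache (LRU->MRU): [jay yak grape lime]
  21. access lime: HIT. Cache (LRU->MRU): [jay yak grape lime]
Total: 16 hits, 5 misses, 1 evictions

Answer: MHHHHHHMMHHHHMHHMHHHH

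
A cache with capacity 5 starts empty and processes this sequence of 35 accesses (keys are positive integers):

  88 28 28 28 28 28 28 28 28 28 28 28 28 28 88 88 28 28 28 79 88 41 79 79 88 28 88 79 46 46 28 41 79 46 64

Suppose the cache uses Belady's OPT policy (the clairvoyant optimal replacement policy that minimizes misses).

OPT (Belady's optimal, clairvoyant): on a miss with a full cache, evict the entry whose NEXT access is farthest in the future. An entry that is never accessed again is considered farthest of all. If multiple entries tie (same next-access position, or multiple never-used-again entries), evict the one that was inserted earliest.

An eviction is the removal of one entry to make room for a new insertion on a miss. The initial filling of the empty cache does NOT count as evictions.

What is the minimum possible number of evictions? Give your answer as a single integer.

OPT (Belady) simulation (capacity=5):
  1. access 88: MISS. Cache: [88]
  2. access 28: MISS. Cache: [88 28]
  3. access 28: HIT. Next use of 28: step 4. Cache: [88 28]
  4. access 28: HIT. Next use of 28: step 5. Cache: [88 28]
  5. access 28: HIT. Next use of 28: step 6. Cache: [88 28]
  6. access 28: HIT. Next use of 28: step 7. Cache: [88 28]
  7. access 28: HIT. Next use of 28: step 8. Cache: [88 28]
  8. access 28: HIT. Next use of 28: step 9. Cache: [88 28]
  9. access 28: HIT. Next use of 28: step 10. Cache: [88 28]
  10. access 28: HIT. Next use of 28: step 11. Cache: [88 28]
  11. access 28: HIT. Next use of 28: step 12. Cache: [88 28]
  12. access 28: HIT. Next use of 28: step 13. Cache: [88 28]
  13. access 28: HIT. Next use of 28: step 14. Cache: [88 28]
  14. access 28: HIT. Next use of 28: step 17. Cache: [88 28]
  15. access 88: HIT. Next use of 88: step 16. Cache: [88 28]
  16. access 88: HIT. Next use of 88: step 21. Cache: [88 28]
  17. access 28: HIT. Next use of 28: step 18. Cache: [88 28]
  18. access 28: HIT. Next use of 28: step 19. Cache: [88 28]
  19. access 28: HIT. Next use of 28: step 26. Cache: [88 28]
  20. access 79: MISS. Cache: [88 28 79]
  21. access 88: HIT. Next use of 88: step 25. Cache: [88 28 79]
  22. access 41: MISS. Cache: [88 28 79 41]
  23. access 79: HIT. Next use of 79: step 24. Cache: [88 28 79 41]
  24. access 79: HIT. Next use of 79: step 28. Cache: [88 28 79 41]
  25. access 88: HIT. Next use of 88: step 27. Cache: [88 28 79 41]
  26. access 28: HIT. Next use of 28: step 31. Cache: [88 28 79 41]
  27. access 88: HIT. Next use of 88: never. Cache: [88 28 79 41]
  28. access 79: HIT. Next use of 79: step 33. Cache: [88 28 79 41]
  29. access 46: MISS. Cache: [88 28 79 41 46]
  30. access 46: HIT. Next use of 46: step 34. Cache: [88 28 79 41 46]
  31. access 28: HIT. Next use of 28: never. Cache: [88 28 79 41 46]
  32. access 41: HIT. Next use of 41: never. Cache: [88 28 79 41 46]
  33. access 79: HIT. Next use of 79: never. Cache: [88 28 79 41 46]
  34. access 46: HIT. Next use of 46: never. Cache: [88 28 79 41 46]
  35. access 64: MISS, evict 88 (next use: never). Cache: [28 79 41 46 64]
Total: 29 hits, 6 misses, 1 evictions

Answer: 1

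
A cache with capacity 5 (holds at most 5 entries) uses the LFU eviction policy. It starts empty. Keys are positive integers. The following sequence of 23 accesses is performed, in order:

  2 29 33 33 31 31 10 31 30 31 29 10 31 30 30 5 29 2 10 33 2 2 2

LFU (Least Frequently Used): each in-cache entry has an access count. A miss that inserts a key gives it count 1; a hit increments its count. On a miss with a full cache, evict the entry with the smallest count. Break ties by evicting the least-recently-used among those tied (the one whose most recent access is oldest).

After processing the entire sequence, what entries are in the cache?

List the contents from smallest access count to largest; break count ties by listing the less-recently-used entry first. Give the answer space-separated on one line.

LFU simulation (capacity=5):
  1. access 2: MISS. Cache: [2(c=1)]
  2. access 29: MISS. Cache: [2(c=1) 29(c=1)]
  3. access 33: MISS. Cache: [2(c=1) 29(c=1) 33(c=1)]
  4. access 33: HIT, count now 2. Cache: [2(c=1) 29(c=1) 33(c=2)]
  5. access 31: MISS. Cache: [2(c=1) 29(c=1) 31(c=1) 33(c=2)]
  6. access 31: HIT, count now 2. Cache: [2(c=1) 29(c=1) 33(c=2) 31(c=2)]
  7. access 10: MISS. Cache: [2(c=1) 29(c=1) 10(c=1) 33(c=2) 31(c=2)]
  8. access 31: HIT, count now 3. Cache: [2(c=1) 29(c=1) 10(c=1) 33(c=2) 31(c=3)]
  9. access 30: MISS, evict 2(c=1). Cache: [29(c=1) 10(c=1) 30(c=1) 33(c=2) 31(c=3)]
  10. access 31: HIT, count now 4. Cache: [29(c=1) 10(c=1) 30(c=1) 33(c=2) 31(c=4)]
  11. access 29: HIT, count now 2. Cache: [10(c=1) 30(c=1) 33(c=2) 29(c=2) 31(c=4)]
  12. access 10: HIT, count now 2. Cache: [30(c=1) 33(c=2) 29(c=2) 10(c=2) 31(c=4)]
  13. access 31: HIT, count now 5. Cache: [30(c=1) 33(c=2) 29(c=2) 10(c=2) 31(c=5)]
  14. access 30: HIT, count now 2. Cache: [33(c=2) 29(c=2) 10(c=2) 30(c=2) 31(c=5)]
  15. access 30: HIT, count now 3. Cache: [33(c=2) 29(c=2) 10(c=2) 30(c=3) 31(c=5)]
  16. access 5: MISS, evict 33(c=2). Cache: [5(c=1) 29(c=2) 10(c=2) 30(c=3) 31(c=5)]
  17. access 29: HIT, count now 3. Cache: [5(c=1) 10(c=2) 30(c=3) 29(c=3) 31(c=5)]
  18. access 2: MISS, evict 5(c=1). Cache: [2(c=1) 10(c=2) 30(c=3) 29(c=3) 31(c=5)]
  19. access 10: HIT, count now 3. Cache: [2(c=1) 30(c=3) 29(c=3) 10(c=3) 31(c=5)]
  20. access 33: MISS, evict 2(c=1). Cache: [33(c=1) 30(c=3) 29(c=3) 10(c=3) 31(c=5)]
  21. access 2: MISS, evict 33(c=1). Cache: [2(c=1) 30(c=3) 29(c=3) 10(c=3) 31(c=5)]
  22. access 2: HIT, count now 2. Cache: [2(c=2) 30(c=3) 29(c=3) 10(c=3) 31(c=5)]
  23. access 2: HIT, count now 3. Cache: [30(c=3) 29(c=3) 10(c=3) 2(c=3) 31(c=5)]
Total: 13 hits, 10 misses, 5 evictions

Answer: 30 29 10 2 31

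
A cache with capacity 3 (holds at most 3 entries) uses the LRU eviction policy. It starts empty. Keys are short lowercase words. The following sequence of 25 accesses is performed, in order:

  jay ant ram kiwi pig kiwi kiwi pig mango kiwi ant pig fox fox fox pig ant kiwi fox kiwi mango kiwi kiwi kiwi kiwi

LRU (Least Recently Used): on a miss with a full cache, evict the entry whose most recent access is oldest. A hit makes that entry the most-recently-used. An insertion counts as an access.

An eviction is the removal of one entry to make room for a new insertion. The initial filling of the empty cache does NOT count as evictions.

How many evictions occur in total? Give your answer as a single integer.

LRU simulation (capacity=3):
  1. access jay: MISS. Cache (LRU->MRU): [jay]
  2. access ant: MISS. Cache (LRU->MRU): [jay ant]
  3. access ram: MISS. Cache (LRU->MRU): [jay ant ram]
  4. access kiwi: MISS, evict jay. Cache (LRU->MRU): [ant ram kiwi]
  5. access pig: MISS, evict ant. Cache (LRU->MRU): [ram kiwi pig]
  6. access kiwi: HIT. Cache (LRU->MRU): [ram pig kiwi]
  7. access kiwi: HIT. Cache (LRU->MRU): [ram pig kiwi]
  8. access pig: HIT. Cache (LRU->MRU): [ram kiwi pig]
  9. access mango: MISS, evict ram. Cache (LRU->MRU): [kiwi pig mango]
  10. access kiwi: HIT. Cache (LRU->MRU): [pig mango kiwi]
  11. access ant: MISS, evict pig. Cache (LRU->MRU): [mango kiwi ant]
  12. access pig: MISS, evict mango. Cache (LRU->MRU): [kiwi ant pig]
  13. access fox: MISS, evict kiwi. Cache (LRU->MRU): [ant pig fox]
  14. access fox: HIT. Cache (LRU->MRU): [ant pig fox]
  15. access fox: HIT. Cache (LRU->MRU): [ant pig fox]
  16. access pig: HIT. Cache (LRU->MRU): [ant fox pig]
  17. access ant: HIT. Cache (LRU->MRU): [fox pig ant]
  18. access kiwi: MISS, evict fox. Cache (LRU->MRU): [pig ant kiwi]
  19. access fox: MISS, evict pig. Cache (LRU->MRU): [ant kiwi fox]
  20. access kiwi: HIT. Cache (LRU->MRU): [ant fox kiwi]
  21. access mango: MISS, evict ant. Cache (LRU->MRU): [fox kiwi mango]
  22. access kiwi: HIT. Cache (LRU->MRU): [fox mango kiwi]
  23. access kiwi: HIT. Cache (LRU->MRU): [fox mango kiwi]
  24. access kiwi: HIT. Cache (LRU->MRU): [fox mango kiwi]
  25. access kiwi: HIT. Cache (LRU->MRU): [fox mango kiwi]
Total: 13 hits, 12 misses, 9 evictions

Answer: 9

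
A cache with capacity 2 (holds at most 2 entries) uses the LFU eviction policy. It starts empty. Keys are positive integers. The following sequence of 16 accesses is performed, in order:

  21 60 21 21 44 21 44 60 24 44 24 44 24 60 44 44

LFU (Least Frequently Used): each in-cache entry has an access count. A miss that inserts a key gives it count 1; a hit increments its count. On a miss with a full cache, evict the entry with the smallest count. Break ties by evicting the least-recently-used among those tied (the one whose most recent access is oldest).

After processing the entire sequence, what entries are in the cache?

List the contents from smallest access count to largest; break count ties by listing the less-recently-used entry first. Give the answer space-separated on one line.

LFU simulation (capacity=2):
  1. access 21: MISS. Cache: [21(c=1)]
  2. access 60: MISS. Cache: [21(c=1) 60(c=1)]
  3. access 21: HIT, count now 2. Cache: [60(c=1) 21(c=2)]
  4. access 21: HIT, count now 3. Cache: [60(c=1) 21(c=3)]
  5. access 44: MISS, evict 60(c=1). Cache: [44(c=1) 21(c=3)]
  6. access 21: HIT, count now 4. Cache: [44(c=1) 21(c=4)]
  7. access 44: HIT, count now 2. Cache: [44(c=2) 21(c=4)]
  8. access 60: MISS, evict 44(c=2). Cache: [60(c=1) 21(c=4)]
  9. access 24: MISS, evict 60(c=1). Cache: [24(c=1) 21(c=4)]
  10. access 44: MISS, evict 24(c=1). Cache: [44(c=1) 21(c=4)]
  11. access 24: MISS, evict 44(c=1). Cache: [24(c=1) 21(c=4)]
  12. access 44: MISS, evict 24(c=1). Cache: [44(c=1) 21(c=4)]
  13. access 24: MISS, evict 44(c=1). Cache: [24(c=1) 21(c=4)]
  14. access 60: MISS, evict 24(c=1). Cache: [60(c=1) 21(c=4)]
  15. access 44: MISS, evict 60(c=1). Cache: [44(c=1) 21(c=4)]
  16. access 44: HIT, count now 2. Cache: [44(c=2) 21(c=4)]
Total: 5 hits, 11 misses, 9 evictions

Answer: 44 21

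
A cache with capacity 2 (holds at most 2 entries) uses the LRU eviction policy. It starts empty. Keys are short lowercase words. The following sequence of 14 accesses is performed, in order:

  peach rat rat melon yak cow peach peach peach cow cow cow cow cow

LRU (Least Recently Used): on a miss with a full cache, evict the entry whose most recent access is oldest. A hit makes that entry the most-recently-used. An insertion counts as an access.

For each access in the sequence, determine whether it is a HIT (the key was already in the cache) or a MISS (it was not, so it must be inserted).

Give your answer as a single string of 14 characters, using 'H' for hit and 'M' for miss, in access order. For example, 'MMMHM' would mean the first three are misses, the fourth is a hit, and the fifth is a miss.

Answer: MMHMMMMHHHHHHH

Derivation:
LRU simulation (capacity=2):
  1. access peach: MISS. Cache (LRU->MRU): [peach]
  2. access rat: MISS. Cache (LRU->MRU): [peach rat]
  3. access rat: HIT. Cache (LRU->MRU): [peach rat]
  4. access melon: MISS, evict peach. Cache (LRU->MRU): [rat melon]
  5. access yak: MISS, evict rat. Cache (LRU->MRU): [melon yak]
  6. access cow: MISS, evict melon. Cache (LRU->MRU): [yak cow]
  7. access peach: MISS, evict yak. Cache (LRU->MRU): [cow peach]
  8. access peach: HIT. Cache (LRU->MRU): [cow peach]
  9. access peach: HIT. Cache (LRU->MRU): [cow peach]
  10. access cow: HIT. Cache (LRU->MRU): [peach cow]
  11. access cow: HIT. Cache (LRU->MRU): [peach cow]
  12. access cow: HIT. Cache (LRU->MRU): [peach cow]
  13. access cow: HIT. Cache (LRU->MRU): [peach cow]
  14. access cow: HIT. Cache (LRU->MRU): [peach cow]
Total: 8 hits, 6 misses, 4 evictions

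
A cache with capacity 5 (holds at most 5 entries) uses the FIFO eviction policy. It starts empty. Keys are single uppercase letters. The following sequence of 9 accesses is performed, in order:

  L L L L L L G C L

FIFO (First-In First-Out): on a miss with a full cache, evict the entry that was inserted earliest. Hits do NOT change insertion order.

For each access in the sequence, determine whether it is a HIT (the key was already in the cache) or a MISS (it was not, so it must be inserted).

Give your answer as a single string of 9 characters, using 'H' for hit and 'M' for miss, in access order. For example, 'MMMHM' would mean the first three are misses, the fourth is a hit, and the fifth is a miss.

Answer: MHHHHHMMH

Derivation:
FIFO simulation (capacity=5):
  1. access L: MISS. Cache (old->new): [L]
  2. access L: HIT. Cache (old->new): [L]
  3. access L: HIT. Cache (old->new): [L]
  4. access L: HIT. Cache (old->new): [L]
  5. access L: HIT. Cache (old->new): [L]
  6. access L: HIT. Cache (old->new): [L]
  7. access G: MISS. Cache (old->new): [L G]
  8. access C: MISS. Cache (old->new): [L G C]
  9. access L: HIT. Cache (old->new): [L G C]
Total: 6 hits, 3 misses, 0 evictions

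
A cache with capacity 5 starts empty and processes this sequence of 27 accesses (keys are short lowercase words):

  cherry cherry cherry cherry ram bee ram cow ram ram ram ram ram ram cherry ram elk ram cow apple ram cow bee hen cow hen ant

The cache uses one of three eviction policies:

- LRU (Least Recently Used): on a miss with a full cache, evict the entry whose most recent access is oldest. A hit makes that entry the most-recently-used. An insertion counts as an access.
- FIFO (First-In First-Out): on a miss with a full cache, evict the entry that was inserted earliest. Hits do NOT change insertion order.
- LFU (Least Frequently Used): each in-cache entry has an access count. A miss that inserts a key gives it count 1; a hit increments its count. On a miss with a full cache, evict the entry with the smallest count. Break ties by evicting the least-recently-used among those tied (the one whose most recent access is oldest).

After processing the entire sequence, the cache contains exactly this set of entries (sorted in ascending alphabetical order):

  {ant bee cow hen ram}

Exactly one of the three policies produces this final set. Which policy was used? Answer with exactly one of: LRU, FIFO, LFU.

Answer: LRU

Derivation:
Simulating under each policy and comparing final sets:
  LRU: final set = {ant bee cow hen ram} -> MATCHES target
  FIFO: final set = {ant apple cow elk hen} -> differs
  LFU: final set = {ant cherry cow hen ram} -> differs
Only LRU produces the target set.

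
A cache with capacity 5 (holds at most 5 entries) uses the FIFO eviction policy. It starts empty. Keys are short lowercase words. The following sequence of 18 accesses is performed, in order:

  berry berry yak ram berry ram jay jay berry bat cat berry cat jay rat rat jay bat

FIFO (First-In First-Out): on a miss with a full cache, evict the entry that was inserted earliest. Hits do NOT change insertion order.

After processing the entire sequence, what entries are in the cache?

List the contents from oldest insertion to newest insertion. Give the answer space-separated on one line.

FIFO simulation (capacity=5):
  1. access berry: MISS. Cache (old->new): [berry]
  2. access berry: HIT. Cache (old->new): [berry]
  3. access yak: MISS. Cache (old->new): [berry yak]
  4. access ram: MISS. Cache (old->new): [berry yak ram]
  5. access berry: HIT. Cache (old->new): [berry yak ram]
  6. access ram: HIT. Cache (old->new): [berry yak ram]
  7. access jay: MISS. Cache (old->new): [berry yak ram jay]
  8. access jay: HIT. Cache (old->new): [berry yak ram jay]
  9. access berry: HIT. Cache (old->new): [berry yak ram jay]
  10. access bat: MISS. Cache (old->new): [berry yak ram jay bat]
  11. access cat: MISS, evict berry. Cache (old->new): [yak ram jay bat cat]
  12. access berry: MISS, evict yak. Cache (old->new): [ram jay bat cat berry]
  13. access cat: HIT. Cache (old->new): [ram jay bat cat berry]
  14. access jay: HIT. Cache (old->new): [ram jay bat cat berry]
  15. access rat: MISS, evict ram. Cache (old->new): [jay bat cat berry rat]
  16. access rat: HIT. Cache (old->new): [jay bat cat berry rat]
  17. access jay: HIT. Cache (old->new): [jay bat cat berry rat]
  18. access bat: HIT. Cache (old->new): [jay bat cat berry rat]
Total: 10 hits, 8 misses, 3 evictions

Answer: jay bat cat berry rat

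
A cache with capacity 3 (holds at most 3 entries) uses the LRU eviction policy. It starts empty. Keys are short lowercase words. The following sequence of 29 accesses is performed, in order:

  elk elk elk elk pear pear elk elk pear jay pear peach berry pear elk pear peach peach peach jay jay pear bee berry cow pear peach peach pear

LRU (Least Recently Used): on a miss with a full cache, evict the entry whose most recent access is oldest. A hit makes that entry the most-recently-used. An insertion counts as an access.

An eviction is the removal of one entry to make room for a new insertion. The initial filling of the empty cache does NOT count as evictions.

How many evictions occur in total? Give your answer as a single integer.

LRU simulation (capacity=3):
  1. access elk: MISS. Cache (LRU->MRU): [elk]
  2. access elk: HIT. Cache (LRU->MRU): [elk]
  3. access elk: HIT. Cache (LRU->MRU): [elk]
  4. access elk: HIT. Cache (LRU->MRU): [elk]
  5. access pear: MISS. Cache (LRU->MRU): [elk pear]
  6. access pear: HIT. Cache (LRU->MRU): [elk pear]
  7. access elk: HIT. Cache (LRU->MRU): [pear elk]
  8. access elk: HIT. Cache (LRU->MRU): [pear elk]
  9. access pear: HIT. Cache (LRU->MRU): [elk pear]
  10. access jay: MISS. Cache (LRU->MRU): [elk pear jay]
  11. access pear: HIT. Cache (LRU->MRU): [elk jay pear]
  12. access peach: MISS, evict elk. Cache (LRU->MRU): [jay pear peach]
  13. access berry: MISS, evict jay. Cache (LRU->MRU): [pear peach berry]
  14. access pear: HIT. Cache (LRU->MRU): [peach berry pear]
  15. access elk: MISS, evict peach. Cache (LRU->MRU): [berry pear elk]
  16. access pear: HIT. Cache (LRU->MRU): [berry elk pear]
  17. access peach: MISS, evict berry. Cache (LRU->MRU): [elk pear peach]
  18. access peach: HIT. Cache (LRU->MRU): [elk pear peach]
  19. access peach: HIT. Cache (LRU->MRU): [elk pear peach]
  20. access jay: MISS, evict elk. Cache (LRU->MRU): [pear peach jay]
  21. access jay: HIT. Cache (LRU->MRU): [pear peach jay]
  22. access pear: HIT. Cache (LRU->MRU): [peach jay pear]
  23. access bee: MISS, evict peach. Cache (LRU->MRU): [jay pear bee]
  24. access berry: MISS, evict jay. Cache (LRU->MRU): [pear bee berry]
  25. access cow: MISS, evict pear. Cache (LRU->MRU): [bee berry cow]
  26. access pear: MISS, evict bee. Cache (LRU->MRU): [berry cow pear]
  27. access peach: MISS, evict berry. Cache (LRU->MRU): [cow pear peach]
  28. access peach: HIT. Cache (LRU->MRU): [cow pear peach]
  29. access pear: HIT. Cache (LRU->MRU): [cow peach pear]
Total: 16 hits, 13 misses, 10 evictions

Answer: 10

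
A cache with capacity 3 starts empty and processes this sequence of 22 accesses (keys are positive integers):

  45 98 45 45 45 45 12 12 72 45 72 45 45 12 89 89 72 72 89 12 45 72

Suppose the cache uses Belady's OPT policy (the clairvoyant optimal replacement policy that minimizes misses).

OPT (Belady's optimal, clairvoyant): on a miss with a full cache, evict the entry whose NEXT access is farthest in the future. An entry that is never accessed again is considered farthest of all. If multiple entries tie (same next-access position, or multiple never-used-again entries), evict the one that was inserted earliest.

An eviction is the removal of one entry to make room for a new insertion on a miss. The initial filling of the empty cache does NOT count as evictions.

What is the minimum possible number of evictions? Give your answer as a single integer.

OPT (Belady) simulation (capacity=3):
  1. access 45: MISS. Cache: [45]
  2. access 98: MISS. Cache: [45 98]
  3. access 45: HIT. Next use of 45: step 4. Cache: [45 98]
  4. access 45: HIT. Next use of 45: step 5. Cache: [45 98]
  5. access 45: HIT. Next use of 45: step 6. Cache: [45 98]
  6. access 45: HIT. Next use of 45: step 10. Cache: [45 98]
  7. access 12: MISS. Cache: [45 98 12]
  8. access 12: HIT. Next use of 12: step 14. Cache: [45 98 12]
  9. access 72: MISS, evict 98 (next use: never). Cache: [45 12 72]
  10. access 45: HIT. Next use of 45: step 12. Cache: [45 12 72]
  11. access 72: HIT. Next use of 72: step 17. Cache: [45 12 72]
  12. access 45: HIT. Next use of 45: step 13. Cache: [45 12 72]
  13. access 45: HIT. Next use of 45: step 21. Cache: [45 12 72]
  14. access 12: HIT. Next use of 12: step 20. Cache: [45 12 72]
  15. access 89: MISS, evict 45 (next use: step 21). Cache: [12 72 89]
  16. access 89: HIT. Next use of 89: step 19. Cache: [12 72 89]
  17. access 72: HIT. Next use of 72: step 18. Cache: [12 72 89]
  18. access 72: HIT. Next use of 72: step 22. Cache: [12 72 89]
  19. access 89: HIT. Next use of 89: never. Cache: [12 72 89]
  20. access 12: HIT. Next use of 12: never. Cache: [12 72 89]
  21. access 45: MISS, evict 12 (next use: never). Cache: [72 89 45]
  22. access 72: HIT. Next use of 72: never. Cache: [72 89 45]
Total: 16 hits, 6 misses, 3 evictions

Answer: 3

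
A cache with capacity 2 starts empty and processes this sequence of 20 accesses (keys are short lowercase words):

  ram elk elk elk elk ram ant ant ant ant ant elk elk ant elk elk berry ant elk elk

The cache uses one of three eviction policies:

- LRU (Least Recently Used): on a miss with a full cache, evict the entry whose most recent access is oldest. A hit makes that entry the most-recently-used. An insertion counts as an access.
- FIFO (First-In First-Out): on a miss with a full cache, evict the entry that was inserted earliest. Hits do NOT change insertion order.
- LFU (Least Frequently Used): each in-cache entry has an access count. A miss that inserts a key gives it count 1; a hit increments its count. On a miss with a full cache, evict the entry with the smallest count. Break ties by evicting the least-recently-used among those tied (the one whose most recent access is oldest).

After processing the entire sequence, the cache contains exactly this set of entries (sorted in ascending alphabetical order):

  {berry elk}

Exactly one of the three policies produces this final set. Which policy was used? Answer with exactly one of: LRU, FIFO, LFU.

Simulating under each policy and comparing final sets:
  LRU: final set = {ant elk} -> differs
  FIFO: final set = {berry elk} -> MATCHES target
  LFU: final set = {ant elk} -> differs
Only FIFO produces the target set.

Answer: FIFO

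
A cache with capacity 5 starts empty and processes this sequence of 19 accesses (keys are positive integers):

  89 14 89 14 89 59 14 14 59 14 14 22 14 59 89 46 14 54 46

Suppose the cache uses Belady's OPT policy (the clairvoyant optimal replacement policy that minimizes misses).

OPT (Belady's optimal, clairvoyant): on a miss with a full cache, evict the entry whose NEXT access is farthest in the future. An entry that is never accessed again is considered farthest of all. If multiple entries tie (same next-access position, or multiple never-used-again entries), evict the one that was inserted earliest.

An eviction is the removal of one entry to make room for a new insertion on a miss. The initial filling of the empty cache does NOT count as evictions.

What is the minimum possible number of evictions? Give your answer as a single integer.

Answer: 1

Derivation:
OPT (Belady) simulation (capacity=5):
  1. access 89: MISS. Cache: [89]
  2. access 14: MISS. Cache: [89 14]
  3. access 89: HIT. Next use of 89: step 5. Cache: [89 14]
  4. access 14: HIT. Next use of 14: step 7. Cache: [89 14]
  5. access 89: HIT. Next use of 89: step 15. Cache: [89 14]
  6. access 59: MISS. Cache: [89 14 59]
  7. access 14: HIT. Next use of 14: step 8. Cache: [89 14 59]
  8. access 14: HIT. Next use of 14: step 10. Cache: [89 14 59]
  9. access 59: HIT. Next use of 59: step 14. Cache: [89 14 59]
  10. access 14: HIT. Next use of 14: step 11. Cache: [89 14 59]
  11. access 14: HIT. Next use of 14: step 13. Cache: [89 14 59]
  12. access 22: MISS. Cache: [89 14 59 22]
  13. access 14: HIT. Next use of 14: step 17. Cache: [89 14 59 22]
  14. access 59: HIT. Next use of 59: never. Cache: [89 14 59 22]
  15. access 89: HIT. Next use of 89: never. Cache: [89 14 59 22]
  16. access 46: MISS. Cache: [89 14 59 22 46]
  17. access 14: HIT. Next use of 14: never. Cache: [89 14 59 22 46]
  18. access 54: MISS, evict 89 (next use: never). Cache: [14 59 22 46 54]
  19. access 46: HIT. Next use of 46: never. Cache: [14 59 22 46 54]
Total: 13 hits, 6 misses, 1 evictions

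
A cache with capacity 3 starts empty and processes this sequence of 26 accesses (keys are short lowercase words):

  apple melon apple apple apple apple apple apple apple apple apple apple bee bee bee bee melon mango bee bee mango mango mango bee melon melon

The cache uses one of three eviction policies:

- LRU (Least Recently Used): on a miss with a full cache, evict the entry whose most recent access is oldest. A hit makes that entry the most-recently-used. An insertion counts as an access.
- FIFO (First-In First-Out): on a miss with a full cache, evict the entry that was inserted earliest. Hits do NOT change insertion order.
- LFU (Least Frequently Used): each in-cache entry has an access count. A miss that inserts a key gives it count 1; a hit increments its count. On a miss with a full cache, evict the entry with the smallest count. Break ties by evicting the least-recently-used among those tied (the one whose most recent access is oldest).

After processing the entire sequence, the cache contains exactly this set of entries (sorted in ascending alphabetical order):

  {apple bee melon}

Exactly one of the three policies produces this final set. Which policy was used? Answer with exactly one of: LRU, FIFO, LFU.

Simulating under each policy and comparing final sets:
  LRU: final set = {bee mango melon} -> differs
  FIFO: final set = {bee mango melon} -> differs
  LFU: final set = {apple bee melon} -> MATCHES target
Only LFU produces the target set.

Answer: LFU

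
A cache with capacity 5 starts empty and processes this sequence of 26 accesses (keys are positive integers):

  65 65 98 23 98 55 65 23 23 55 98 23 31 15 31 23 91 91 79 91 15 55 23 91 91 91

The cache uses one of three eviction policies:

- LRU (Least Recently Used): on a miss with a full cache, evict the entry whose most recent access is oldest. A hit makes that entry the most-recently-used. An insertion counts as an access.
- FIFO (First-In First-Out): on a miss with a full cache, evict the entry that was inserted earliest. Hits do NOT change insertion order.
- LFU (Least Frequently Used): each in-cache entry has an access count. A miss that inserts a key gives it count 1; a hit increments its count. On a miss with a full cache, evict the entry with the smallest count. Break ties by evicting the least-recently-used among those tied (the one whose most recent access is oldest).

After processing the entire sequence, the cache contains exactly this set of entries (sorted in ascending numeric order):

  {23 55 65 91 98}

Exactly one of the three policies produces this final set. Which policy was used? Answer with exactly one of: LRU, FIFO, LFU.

Answer: LFU

Derivation:
Simulating under each policy and comparing final sets:
  LRU: final set = {15 23 55 79 91} -> differs
  FIFO: final set = {15 23 31 79 91} -> differs
  LFU: final set = {23 55 65 91 98} -> MATCHES target
Only LFU produces the target set.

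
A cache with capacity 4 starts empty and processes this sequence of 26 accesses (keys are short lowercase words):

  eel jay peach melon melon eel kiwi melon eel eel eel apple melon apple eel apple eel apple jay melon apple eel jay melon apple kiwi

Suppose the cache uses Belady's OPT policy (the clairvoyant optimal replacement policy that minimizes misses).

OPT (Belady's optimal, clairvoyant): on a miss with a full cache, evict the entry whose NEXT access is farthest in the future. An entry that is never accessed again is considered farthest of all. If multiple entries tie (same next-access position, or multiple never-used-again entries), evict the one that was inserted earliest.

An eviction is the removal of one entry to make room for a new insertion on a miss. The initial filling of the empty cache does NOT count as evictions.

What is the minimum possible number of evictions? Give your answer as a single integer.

OPT (Belady) simulation (capacity=4):
  1. access eel: MISS. Cache: [eel]
  2. access jay: MISS. Cache: [eel jay]
  3. access peach: MISS. Cache: [eel jay peach]
  4. access melon: MISS. Cache: [eel jay peach melon]
  5. access melon: HIT. Next use of melon: step 8. Cache: [eel jay peach melon]
  6. access eel: HIT. Next use of eel: step 9. Cache: [eel jay peach melon]
  7. access kiwi: MISS, evict peach (next use: never). Cache: [eel jay melon kiwi]
  8. access melon: HIT. Next use of melon: step 13. Cache: [eel jay melon kiwi]
  9. access eel: HIT. Next use of eel: step 10. Cache: [eel jay melon kiwi]
  10. access eel: HIT. Next use of eel: step 11. Cache: [eel jay melon kiwi]
  11. access eel: HIT. Next use of eel: step 15. Cache: [eel jay melon kiwi]
  12. access apple: MISS, evict kiwi (next use: step 26). Cache: [eel jay melon apple]
  13. access melon: HIT. Next use of melon: step 20. Cache: [eel jay melon apple]
  14. access apple: HIT. Next use of apple: step 16. Cache: [eel jay melon apple]
  15. access eel: HIT. Next use of eel: step 17. Cache: [eel jay melon apple]
  16. access apple: HIT. Next use of apple: step 18. Cache: [eel jay melon apple]
  17. access eel: HIT. Next use of eel: step 22. Cache: [eel jay melon apple]
  18. access apple: HIT. Next use of apple: step 21. Cache: [eel jay melon apple]
  19. access jay: HIT. Next use of jay: step 23. Cache: [eel jay melon apple]
  20. access melon: HIT. Next use of melon: step 24. Cache: [eel jay melon apple]
  21. access apple: HIT. Next use of apple: step 25. Cache: [eel jay melon apple]
  22. access eel: HIT. Next use of eel: never. Cache: [eel jay melon apple]
  23. access jay: HIT. Next use of jay: never. Cache: [eel jay melon apple]
  24. access melon: HIT. Next use of melon: never. Cache: [eel jay melon apple]
  25. access apple: HIT. Next use of apple: never. Cache: [eel jay melon apple]
  26. access kiwi: MISS, evict eel (next use: never). Cache: [jay melon apple kiwi]
Total: 19 hits, 7 misses, 3 evictions

Answer: 3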